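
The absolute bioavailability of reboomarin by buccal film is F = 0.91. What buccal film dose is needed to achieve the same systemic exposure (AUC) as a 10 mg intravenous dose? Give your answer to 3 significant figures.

For equal systemic exposure: F × D_ev = D_iv
D_ev = D_iv / F = 10 / 0.91 = 10.989 mg

D_buccal = 11.0 mg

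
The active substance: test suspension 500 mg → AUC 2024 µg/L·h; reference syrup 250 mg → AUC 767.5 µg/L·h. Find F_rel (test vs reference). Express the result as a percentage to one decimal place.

F_rel = (AUC_test/D_test) / (AUC_ref/D_ref)
      = (2024/500) / (767.5/250)
      = 4.048 / 3.07 = 1.3186 = 131.86%

F_rel = 131.9%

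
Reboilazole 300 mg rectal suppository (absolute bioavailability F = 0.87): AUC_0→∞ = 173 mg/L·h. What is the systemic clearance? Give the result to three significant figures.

CL = 1.51 L/h

CL = F × Dose / AUC_0→∞
   = 0.87 × 300 / 173 = 1.50867 L/h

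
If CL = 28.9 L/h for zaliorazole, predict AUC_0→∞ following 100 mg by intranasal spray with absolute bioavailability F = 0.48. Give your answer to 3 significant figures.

AUC_0→∞ = F × Dose / CL
        = 0.48 × 100 / 28.9 = 1.6609 mg/L·h

AUC = 1.66 mg/L·h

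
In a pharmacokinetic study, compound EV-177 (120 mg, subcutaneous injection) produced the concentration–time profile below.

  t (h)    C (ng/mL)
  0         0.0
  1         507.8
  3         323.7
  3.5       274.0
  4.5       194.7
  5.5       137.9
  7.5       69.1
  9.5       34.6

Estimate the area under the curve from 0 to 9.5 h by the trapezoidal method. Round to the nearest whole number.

AUC = 1946 ng/mL·h

Trapezoidal AUC_0→9.5:
  [0→1]: (0.0+507.8)/2 × 1 = 253.9
  [1→3]: (507.8+323.7)/2 × 2 = 831.5
  [3→3.5]: (323.7+274.0)/2 × 0.5 = 149.425
  [3.5→4.5]: (274.0+194.7)/2 × 1 = 234.35
  [4.5→5.5]: (194.7+137.9)/2 × 1 = 166.3
  [5.5→7.5]: (137.9+69.1)/2 × 2 = 207.0
  [7.5→9.5]: (69.1+34.6)/2 × 2 = 103.7
  Sum = 1946.175 ng/mL·h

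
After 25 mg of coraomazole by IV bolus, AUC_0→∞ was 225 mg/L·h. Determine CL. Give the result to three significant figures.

CL = 0.111 L/h

CL = Dose_iv / AUC_0→∞
   = 25 / 225 = 0.111111 L/h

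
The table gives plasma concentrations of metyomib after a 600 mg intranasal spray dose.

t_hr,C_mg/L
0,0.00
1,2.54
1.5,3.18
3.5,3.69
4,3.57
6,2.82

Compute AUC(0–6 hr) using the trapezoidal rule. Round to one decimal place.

AUC = 17.8 mg/L·hr

Trapezoidal AUC_0→6:
  [0→1]: (0.00+2.54)/2 × 1 = 1.27
  [1→1.5]: (2.54+3.18)/2 × 0.5 = 1.43
  [1.5→3.5]: (3.18+3.69)/2 × 2 = 6.87
  [3.5→4]: (3.69+3.57)/2 × 0.5 = 1.815
  [4→6]: (3.57+2.82)/2 × 2 = 6.39
  Sum = 17.775 mg/L·hr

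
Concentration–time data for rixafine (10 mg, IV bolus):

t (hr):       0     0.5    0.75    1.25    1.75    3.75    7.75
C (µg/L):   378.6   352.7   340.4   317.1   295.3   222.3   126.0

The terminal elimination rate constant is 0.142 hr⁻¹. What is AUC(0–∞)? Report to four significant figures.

AUC = 2688 µg/L·hr

Trapezoidal AUC_0→7.75:
  [0→0.5]: (378.6+352.7)/2 × 0.5 = 182.825
  [0.5→0.75]: (352.7+340.4)/2 × 0.25 = 86.6375
  [0.75→1.25]: (340.4+317.1)/2 × 0.5 = 164.375
  [1.25→1.75]: (317.1+295.3)/2 × 0.5 = 153.1
  [1.75→3.75]: (295.3+222.3)/2 × 2 = 517.6
  [3.75→7.75]: (222.3+126.0)/2 × 4 = 696.6
  Sum = 1801.1375 µg/L·hr
Extrapolated tail: C_last / k_e = 126.0 / 0.142 = 887.324
AUC_0→∞ = 1801.1375 + 887.324 = 2688.4615 µg/L·hr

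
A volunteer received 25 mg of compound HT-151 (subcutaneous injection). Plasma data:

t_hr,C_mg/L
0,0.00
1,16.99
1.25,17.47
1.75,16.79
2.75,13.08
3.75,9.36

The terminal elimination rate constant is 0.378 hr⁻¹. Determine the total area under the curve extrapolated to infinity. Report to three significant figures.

AUC = 72.3 mg/L·hr

Trapezoidal AUC_0→3.75:
  [0→1]: (0.00+16.99)/2 × 1 = 8.495
  [1→1.25]: (16.99+17.47)/2 × 0.25 = 4.3075
  [1.25→1.75]: (17.47+16.79)/2 × 0.5 = 8.565
  [1.75→2.75]: (16.79+13.08)/2 × 1 = 14.935
  [2.75→3.75]: (13.08+9.36)/2 × 1 = 11.22
  Sum = 47.5225 mg/L·hr
Extrapolated tail: C_last / k_e = 9.36 / 0.378 = 24.762
AUC_0→∞ = 47.5225 + 24.762 = 72.2845 mg/L·hr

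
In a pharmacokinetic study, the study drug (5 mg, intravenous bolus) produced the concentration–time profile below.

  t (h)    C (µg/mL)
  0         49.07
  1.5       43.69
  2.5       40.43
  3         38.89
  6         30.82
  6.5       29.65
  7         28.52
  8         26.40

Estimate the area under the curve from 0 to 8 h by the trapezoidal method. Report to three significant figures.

Trapezoidal AUC_0→8:
  [0→1.5]: (49.07+43.69)/2 × 1.5 = 69.57
  [1.5→2.5]: (43.69+40.43)/2 × 1 = 42.06
  [2.5→3]: (40.43+38.89)/2 × 0.5 = 19.83
  [3→6]: (38.89+30.82)/2 × 3 = 104.565
  [6→6.5]: (30.82+29.65)/2 × 0.5 = 15.1175
  [6.5→7]: (29.65+28.52)/2 × 0.5 = 14.5425
  [7→8]: (28.52+26.40)/2 × 1 = 27.46
  Sum = 293.145 µg/mL·h

AUC = 293 µg/mL·h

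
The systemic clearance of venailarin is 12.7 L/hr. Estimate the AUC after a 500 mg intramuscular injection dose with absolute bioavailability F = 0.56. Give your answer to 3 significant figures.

AUC = 22.0 mg/L·hr

AUC_0→∞ = F × Dose / CL
        = 0.56 × 500 / 12.7 = 22.0472 mg/L·hr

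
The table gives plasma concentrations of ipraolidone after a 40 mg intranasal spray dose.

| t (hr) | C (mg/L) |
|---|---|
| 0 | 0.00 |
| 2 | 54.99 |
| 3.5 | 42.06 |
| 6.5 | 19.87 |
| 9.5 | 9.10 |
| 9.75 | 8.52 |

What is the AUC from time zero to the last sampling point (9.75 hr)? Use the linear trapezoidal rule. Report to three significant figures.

Trapezoidal AUC_0→9.75:
  [0→2]: (0.00+54.99)/2 × 2 = 54.99
  [2→3.5]: (54.99+42.06)/2 × 1.5 = 72.7875
  [3.5→6.5]: (42.06+19.87)/2 × 3 = 92.895
  [6.5→9.5]: (19.87+9.10)/2 × 3 = 43.455
  [9.5→9.75]: (9.10+8.52)/2 × 0.25 = 2.2025
  Sum = 266.33 mg/L·hr

AUC = 266 mg/L·hr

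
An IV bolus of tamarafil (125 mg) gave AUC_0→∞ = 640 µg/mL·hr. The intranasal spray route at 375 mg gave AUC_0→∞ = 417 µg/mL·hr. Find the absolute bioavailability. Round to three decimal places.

F = (AUC_ev / D_ev) / (AUC_iv / D_iv)
  = (417/375) / (640/125)
  = 1.112 / 5.12 = 0.2172

F = 0.217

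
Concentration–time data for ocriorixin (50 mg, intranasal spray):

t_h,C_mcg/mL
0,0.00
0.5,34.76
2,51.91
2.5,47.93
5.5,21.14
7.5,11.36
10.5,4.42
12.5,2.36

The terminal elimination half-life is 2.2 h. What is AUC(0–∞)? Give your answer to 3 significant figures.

AUC = 273 mcg/mL·h

Trapezoidal AUC_0→12.5:
  [0→0.5]: (0.00+34.76)/2 × 0.5 = 8.69
  [0.5→2]: (34.76+51.91)/2 × 1.5 = 65.0025
  [2→2.5]: (51.91+47.93)/2 × 0.5 = 24.96
  [2.5→5.5]: (47.93+21.14)/2 × 3 = 103.605
  [5.5→7.5]: (21.14+11.36)/2 × 2 = 32.5
  [7.5→10.5]: (11.36+4.42)/2 × 3 = 23.67
  [10.5→12.5]: (4.42+2.36)/2 × 2 = 6.78
  Sum = 265.2075 mcg/mL·h
k_e = ln2 / t½ = 0.693147 / 2.2 = 0.3151 h^-1
Extrapolated tail: C_last / k_e = 2.36 / 0.3151 = 7.490
AUC_0→∞ = 265.2075 + 7.490 = 272.6975 mcg/mL·h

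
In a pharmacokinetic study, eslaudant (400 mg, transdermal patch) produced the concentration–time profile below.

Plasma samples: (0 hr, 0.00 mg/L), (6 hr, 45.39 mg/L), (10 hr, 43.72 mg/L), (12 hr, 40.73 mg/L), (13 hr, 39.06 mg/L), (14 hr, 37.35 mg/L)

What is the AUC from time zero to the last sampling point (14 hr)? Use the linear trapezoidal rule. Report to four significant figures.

Trapezoidal AUC_0→14:
  [0→6]: (0.00+45.39)/2 × 6 = 136.17
  [6→10]: (45.39+43.72)/2 × 4 = 178.22
  [10→12]: (43.72+40.73)/2 × 2 = 84.45
  [12→13]: (40.73+39.06)/2 × 1 = 39.895
  [13→14]: (39.06+37.35)/2 × 1 = 38.205
  Sum = 476.94 mg/L·hr

AUC = 476.9 mg/L·hr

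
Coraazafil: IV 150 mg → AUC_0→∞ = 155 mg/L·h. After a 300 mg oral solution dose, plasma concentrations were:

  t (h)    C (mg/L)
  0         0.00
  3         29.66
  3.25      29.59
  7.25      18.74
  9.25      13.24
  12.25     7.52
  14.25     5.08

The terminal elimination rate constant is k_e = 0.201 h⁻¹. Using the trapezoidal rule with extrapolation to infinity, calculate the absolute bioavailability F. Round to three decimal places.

F = 0.805

Trapezoidal AUC_0→14.25 (oral solution):
  [0→3]: (0.00+29.66)/2 × 3 = 44.49
  [3→3.25]: (29.66+29.59)/2 × 0.25 = 7.40625
  [3.25→7.25]: (29.59+18.74)/2 × 4 = 96.66
  [7.25→9.25]: (18.74+13.24)/2 × 2 = 31.98
  [9.25→12.25]: (13.24+7.52)/2 × 3 = 31.14
  [12.25→14.25]: (7.52+5.08)/2 × 2 = 12.6
  Sum = 224.27625 mg/L·h
Tail: C_last/k_e = 5.08/0.201 = 25.274
AUC_0→∞ (oral solution) = 224.27625 + 25.274 = 249.55025 mg/L·h
F = (AUC_ev/D_ev)/(AUC_iv/D_iv) = (249.55025/300)/(155/150) = 0.831834/1.03333 = 0.8050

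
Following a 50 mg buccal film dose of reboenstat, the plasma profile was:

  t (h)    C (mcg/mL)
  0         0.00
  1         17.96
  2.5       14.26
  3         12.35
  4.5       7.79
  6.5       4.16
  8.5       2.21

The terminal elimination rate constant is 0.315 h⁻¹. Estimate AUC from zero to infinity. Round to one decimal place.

Trapezoidal AUC_0→8.5:
  [0→1]: (0.00+17.96)/2 × 1 = 8.98
  [1→2.5]: (17.96+14.26)/2 × 1.5 = 24.165
  [2.5→3]: (14.26+12.35)/2 × 0.5 = 6.6525
  [3→4.5]: (12.35+7.79)/2 × 1.5 = 15.105
  [4.5→6.5]: (7.79+4.16)/2 × 2 = 11.95
  [6.5→8.5]: (4.16+2.21)/2 × 2 = 6.37
  Sum = 73.2225 mcg/mL·h
Extrapolated tail: C_last / k_e = 2.21 / 0.315 = 7.016
AUC_0→∞ = 73.2225 + 7.016 = 80.2385 mcg/mL·h

AUC = 80.2 mcg/mL·h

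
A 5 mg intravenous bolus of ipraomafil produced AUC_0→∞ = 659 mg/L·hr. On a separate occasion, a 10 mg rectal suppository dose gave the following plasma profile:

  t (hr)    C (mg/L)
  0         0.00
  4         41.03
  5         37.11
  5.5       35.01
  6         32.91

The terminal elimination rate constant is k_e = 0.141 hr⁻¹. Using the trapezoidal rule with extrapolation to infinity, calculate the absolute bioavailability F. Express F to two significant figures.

F = 0.30

Trapezoidal AUC_0→6 (rectal suppository):
  [0→4]: (0.00+41.03)/2 × 4 = 82.06
  [4→5]: (41.03+37.11)/2 × 1 = 39.07
  [5→5.5]: (37.11+35.01)/2 × 0.5 = 18.03
  [5.5→6]: (35.01+32.91)/2 × 0.5 = 16.98
  Sum = 156.14 mg/L·hr
Tail: C_last/k_e = 32.91/0.141 = 233.404
AUC_0→∞ (rectal suppository) = 156.14 + 233.404 = 389.544 mg/L·hr
F = (AUC_ev/D_ev)/(AUC_iv/D_iv) = (389.544/10)/(659/5) = 38.9544/131.8 = 0.2956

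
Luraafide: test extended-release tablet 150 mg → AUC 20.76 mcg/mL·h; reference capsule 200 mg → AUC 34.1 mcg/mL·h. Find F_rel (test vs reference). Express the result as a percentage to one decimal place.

F_rel = 81.2%

F_rel = (AUC_test/D_test) / (AUC_ref/D_ref)
      = (20.76/150) / (34.1/200)
      = 0.1384 / 0.1705 = 0.8117 = 81.17%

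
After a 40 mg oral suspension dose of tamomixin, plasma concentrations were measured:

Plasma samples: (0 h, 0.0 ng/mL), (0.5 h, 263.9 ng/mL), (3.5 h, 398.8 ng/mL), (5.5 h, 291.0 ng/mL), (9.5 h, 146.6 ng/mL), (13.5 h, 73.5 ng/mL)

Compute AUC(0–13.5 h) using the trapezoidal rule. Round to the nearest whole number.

Trapezoidal AUC_0→13.5:
  [0→0.5]: (0.0+263.9)/2 × 0.5 = 65.975
  [0.5→3.5]: (263.9+398.8)/2 × 3 = 994.05
  [3.5→5.5]: (398.8+291.0)/2 × 2 = 689.8
  [5.5→9.5]: (291.0+146.6)/2 × 4 = 875.2
  [9.5→13.5]: (146.6+73.5)/2 × 4 = 440.2
  Sum = 3065.225 ng/mL·h

AUC = 3065 ng/mL·h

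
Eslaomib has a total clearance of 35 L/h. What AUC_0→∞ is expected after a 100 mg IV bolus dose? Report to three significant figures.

AUC = 2.86 mg/L·h

AUC_0→∞ = Dose_iv / CL
        = 100 / 35 = 2.85714 mg/L·h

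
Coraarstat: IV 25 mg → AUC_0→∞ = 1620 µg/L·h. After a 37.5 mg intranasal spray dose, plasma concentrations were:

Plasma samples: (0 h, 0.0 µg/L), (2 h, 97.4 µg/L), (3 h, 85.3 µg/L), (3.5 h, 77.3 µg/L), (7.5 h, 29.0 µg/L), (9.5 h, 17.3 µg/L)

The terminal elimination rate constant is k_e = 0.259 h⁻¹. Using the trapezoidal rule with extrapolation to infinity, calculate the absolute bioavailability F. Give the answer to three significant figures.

Trapezoidal AUC_0→9.5 (intranasal spray):
  [0→2]: (0.0+97.4)/2 × 2 = 97.4
  [2→3]: (97.4+85.3)/2 × 1 = 91.35
  [3→3.5]: (85.3+77.3)/2 × 0.5 = 40.65
  [3.5→7.5]: (77.3+29.0)/2 × 4 = 212.6
  [7.5→9.5]: (29.0+17.3)/2 × 2 = 46.3
  Sum = 488.3 µg/L·h
Tail: C_last/k_e = 17.3/0.259 = 66.795
AUC_0→∞ (intranasal spray) = 488.3 + 66.795 = 555.095 µg/L·h
F = (AUC_ev/D_ev)/(AUC_iv/D_iv) = (555.095/37.5)/(1620/25) = 14.8025/64.8 = 0.2284

F = 0.228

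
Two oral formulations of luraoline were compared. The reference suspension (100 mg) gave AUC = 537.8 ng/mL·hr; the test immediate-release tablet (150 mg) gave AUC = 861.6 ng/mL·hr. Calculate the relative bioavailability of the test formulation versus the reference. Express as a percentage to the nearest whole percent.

F_rel = (AUC_test/D_test) / (AUC_ref/D_ref)
      = (861.6/150) / (537.8/100)
      = 5.744 / 5.378 = 1.0681 = 106.81%

F_rel = 107%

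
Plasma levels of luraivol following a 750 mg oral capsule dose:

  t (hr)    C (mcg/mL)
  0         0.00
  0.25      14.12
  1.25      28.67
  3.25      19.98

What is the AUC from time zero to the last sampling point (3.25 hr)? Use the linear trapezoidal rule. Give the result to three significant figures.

Trapezoidal AUC_0→3.25:
  [0→0.25]: (0.00+14.12)/2 × 0.25 = 1.765
  [0.25→1.25]: (14.12+28.67)/2 × 1 = 21.395
  [1.25→3.25]: (28.67+19.98)/2 × 2 = 48.65
  Sum = 71.81 mcg/mL·hr

AUC = 71.8 mcg/mL·hr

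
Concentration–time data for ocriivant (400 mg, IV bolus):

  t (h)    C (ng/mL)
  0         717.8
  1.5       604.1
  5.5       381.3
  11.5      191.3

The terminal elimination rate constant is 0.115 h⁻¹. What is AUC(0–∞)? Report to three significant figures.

AUC = 6340 ng/mL·h

Trapezoidal AUC_0→11.5:
  [0→1.5]: (717.8+604.1)/2 × 1.5 = 991.425
  [1.5→5.5]: (604.1+381.3)/2 × 4 = 1970.8
  [5.5→11.5]: (381.3+191.3)/2 × 6 = 1717.8
  Sum = 4680.025 ng/mL·h
Extrapolated tail: C_last / k_e = 191.3 / 0.115 = 1663.478
AUC_0→∞ = 4680.025 + 1663.478 = 6343.503 ng/mL·h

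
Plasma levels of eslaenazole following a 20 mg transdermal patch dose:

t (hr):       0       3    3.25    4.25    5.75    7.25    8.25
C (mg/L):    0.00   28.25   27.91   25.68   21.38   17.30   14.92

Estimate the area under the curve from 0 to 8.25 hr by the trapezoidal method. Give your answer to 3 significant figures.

Trapezoidal AUC_0→8.25:
  [0→3]: (0.00+28.25)/2 × 3 = 42.375
  [3→3.25]: (28.25+27.91)/2 × 0.25 = 7.02
  [3.25→4.25]: (27.91+25.68)/2 × 1 = 26.795
  [4.25→5.75]: (25.68+21.38)/2 × 1.5 = 35.295
  [5.75→7.25]: (21.38+17.30)/2 × 1.5 = 29.01
  [7.25→8.25]: (17.30+14.92)/2 × 1 = 16.11
  Sum = 156.605 mg/L·hr

AUC = 157 mg/L·hr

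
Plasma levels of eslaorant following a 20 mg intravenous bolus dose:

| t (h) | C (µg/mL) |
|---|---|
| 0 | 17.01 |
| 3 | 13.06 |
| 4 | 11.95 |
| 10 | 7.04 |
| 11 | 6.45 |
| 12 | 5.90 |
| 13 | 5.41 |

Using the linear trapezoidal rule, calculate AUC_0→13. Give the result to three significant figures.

AUC = 133 µg/mL·h

Trapezoidal AUC_0→13:
  [0→3]: (17.01+13.06)/2 × 3 = 45.105
  [3→4]: (13.06+11.95)/2 × 1 = 12.505
  [4→10]: (11.95+7.04)/2 × 6 = 56.97
  [10→11]: (7.04+6.45)/2 × 1 = 6.745
  [11→12]: (6.45+5.90)/2 × 1 = 6.175
  [12→13]: (5.90+5.41)/2 × 1 = 5.655
  Sum = 133.155 µg/mL·h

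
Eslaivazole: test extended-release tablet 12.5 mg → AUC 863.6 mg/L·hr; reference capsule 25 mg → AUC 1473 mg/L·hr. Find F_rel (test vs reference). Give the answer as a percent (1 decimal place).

F_rel = (AUC_test/D_test) / (AUC_ref/D_ref)
      = (863.6/12.5) / (1473/25)
      = 69.088 / 58.92 = 1.1726 = 117.26%

F_rel = 117.3%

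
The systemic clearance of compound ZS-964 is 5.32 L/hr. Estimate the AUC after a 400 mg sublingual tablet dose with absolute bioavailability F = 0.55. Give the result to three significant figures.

AUC_0→∞ = F × Dose / CL
        = 0.55 × 400 / 5.32 = 41.3534 mg/L·hr

AUC = 41.4 mg/L·hr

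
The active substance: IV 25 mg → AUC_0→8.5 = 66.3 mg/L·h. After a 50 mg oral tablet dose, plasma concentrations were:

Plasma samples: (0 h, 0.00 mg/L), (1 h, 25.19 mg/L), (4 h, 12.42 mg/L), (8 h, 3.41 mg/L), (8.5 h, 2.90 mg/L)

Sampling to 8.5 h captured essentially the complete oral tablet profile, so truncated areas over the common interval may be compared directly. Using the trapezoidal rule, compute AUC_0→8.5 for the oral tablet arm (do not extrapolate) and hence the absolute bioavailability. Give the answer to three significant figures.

F = 0.771

Trapezoidal AUC_0→8.5 (oral tablet):
  [0→1]: (0.00+25.19)/2 × 1 = 12.595
  [1→4]: (25.19+12.42)/2 × 3 = 56.415
  [4→8]: (12.42+3.41)/2 × 4 = 31.66
  [8→8.5]: (3.41+2.90)/2 × 0.5 = 1.5775
  Sum = 102.2475 mg/L·h
F = (AUC_ev/D_ev)/(AUC_iv/D_iv) = (102.2475/50)/(66.3/25) = 2.04495/2.652 = 0.7711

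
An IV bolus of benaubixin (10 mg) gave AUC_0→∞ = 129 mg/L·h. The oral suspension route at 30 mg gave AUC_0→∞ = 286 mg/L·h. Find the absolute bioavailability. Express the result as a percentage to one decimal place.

F = 73.9%

F = (AUC_ev / D_ev) / (AUC_iv / D_iv)
  = (286/30) / (129/10)
  = 9.53333 / 12.9 = 0.7390
  = 73.90%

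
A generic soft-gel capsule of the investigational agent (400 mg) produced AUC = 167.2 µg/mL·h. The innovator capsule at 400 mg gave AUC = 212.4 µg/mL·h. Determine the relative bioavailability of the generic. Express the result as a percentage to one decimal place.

F_rel = (AUC_test/D_test) / (AUC_ref/D_ref)
      = (167.2/400) / (212.4/400)
      = 0.418 / 0.531 = 0.7872 = 78.72%

F_rel = 78.7%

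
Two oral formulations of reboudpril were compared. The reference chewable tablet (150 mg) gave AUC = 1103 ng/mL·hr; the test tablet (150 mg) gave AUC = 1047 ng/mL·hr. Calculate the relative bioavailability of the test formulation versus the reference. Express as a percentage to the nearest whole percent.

F_rel = 95%

F_rel = (AUC_test/D_test) / (AUC_ref/D_ref)
      = (1047/150) / (1103/150)
      = 6.98 / 7.35333 = 0.9492 = 94.92%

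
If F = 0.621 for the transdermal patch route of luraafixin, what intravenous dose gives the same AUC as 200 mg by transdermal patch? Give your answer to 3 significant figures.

D_iv = 124 mg

Systemic exposure from an extravascular dose = F × D_ev, so the equivalent IV dose is F × D_ev.
D_iv = F × D_ev = 0.621 × 200 = 124.2 mg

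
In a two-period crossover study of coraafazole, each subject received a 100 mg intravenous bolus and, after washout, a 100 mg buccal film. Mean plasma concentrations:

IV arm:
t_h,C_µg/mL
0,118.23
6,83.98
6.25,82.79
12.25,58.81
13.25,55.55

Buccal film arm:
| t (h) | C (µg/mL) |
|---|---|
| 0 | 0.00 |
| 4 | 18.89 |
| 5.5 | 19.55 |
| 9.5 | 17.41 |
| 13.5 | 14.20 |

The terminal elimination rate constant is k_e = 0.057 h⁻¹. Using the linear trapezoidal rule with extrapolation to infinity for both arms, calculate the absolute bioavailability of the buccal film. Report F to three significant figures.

F = 0.217

Trapezoidal AUC_0→13.25 (IV):
  [0→6]: (118.23+83.98)/2 × 6 = 606.63
  [6→6.25]: (83.98+82.79)/2 × 0.25 = 20.84625
  [6.25→12.25]: (82.79+58.81)/2 × 6 = 424.8
  [12.25→13.25]: (58.81+55.55)/2 × 1 = 57.18
  Sum = 1109.45625 µg/mL·h
IV tail: 55.55/0.057 = 974.561; AUC_iv,0→∞ = 1109.45625 + 974.561 = 2084.01725 µg/mL·h
Trapezoidal AUC_0→13.5 (buccal film):
  [0→4]: (0.00+18.89)/2 × 4 = 37.78
  [4→5.5]: (18.89+19.55)/2 × 1.5 = 28.83
  [5.5→9.5]: (19.55+17.41)/2 × 4 = 73.92
  [9.5→13.5]: (17.41+14.20)/2 × 4 = 63.22
  Sum = 203.75 µg/mL·h
buccal film tail: 14.20/0.057 = 249.123; AUC_ev,0→∞ = 203.75 + 249.123 = 452.873 µg/mL·h
F = (AUC_ev/D_ev)/(AUC_iv/D_iv) = (452.873/100)/(2084.01725/100) = 4.52873/20.8402 = 0.2173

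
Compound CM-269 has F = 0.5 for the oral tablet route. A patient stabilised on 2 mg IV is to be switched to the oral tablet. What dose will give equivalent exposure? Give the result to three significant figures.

For equal systemic exposure: F × D_ev = D_iv
D_ev = D_iv / F = 2 / 0.5 = 4 mg

D_oral = 4.00 mg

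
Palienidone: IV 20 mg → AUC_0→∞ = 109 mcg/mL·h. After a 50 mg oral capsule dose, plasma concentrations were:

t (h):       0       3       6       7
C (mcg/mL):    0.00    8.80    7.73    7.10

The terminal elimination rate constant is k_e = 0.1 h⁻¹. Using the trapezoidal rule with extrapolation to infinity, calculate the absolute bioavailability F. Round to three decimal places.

F = 0.427

Trapezoidal AUC_0→7 (oral capsule):
  [0→3]: (0.00+8.80)/2 × 3 = 13.2
  [3→6]: (8.80+7.73)/2 × 3 = 24.795
  [6→7]: (7.73+7.10)/2 × 1 = 7.415
  Sum = 45.41 mcg/mL·h
Tail: C_last/k_e = 7.10/0.1 = 71.000
AUC_0→∞ (oral capsule) = 45.41 + 71.000 = 116.41 mcg/mL·h
F = (AUC_ev/D_ev)/(AUC_iv/D_iv) = (116.41/50)/(109/20) = 2.3282/5.45 = 0.4272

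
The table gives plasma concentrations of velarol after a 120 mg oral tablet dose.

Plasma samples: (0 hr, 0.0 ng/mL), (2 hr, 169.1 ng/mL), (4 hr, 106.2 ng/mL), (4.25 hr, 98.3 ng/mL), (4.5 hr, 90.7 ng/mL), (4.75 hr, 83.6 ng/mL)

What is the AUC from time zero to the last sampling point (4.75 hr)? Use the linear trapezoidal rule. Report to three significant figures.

AUC = 515 ng/mL·hr

Trapezoidal AUC_0→4.75:
  [0→2]: (0.0+169.1)/2 × 2 = 169.1
  [2→4]: (169.1+106.2)/2 × 2 = 275.3
  [4→4.25]: (106.2+98.3)/2 × 0.25 = 25.5625
  [4.25→4.5]: (98.3+90.7)/2 × 0.25 = 23.625
  [4.5→4.75]: (90.7+83.6)/2 × 0.25 = 21.7875
  Sum = 515.375 ng/mL·hr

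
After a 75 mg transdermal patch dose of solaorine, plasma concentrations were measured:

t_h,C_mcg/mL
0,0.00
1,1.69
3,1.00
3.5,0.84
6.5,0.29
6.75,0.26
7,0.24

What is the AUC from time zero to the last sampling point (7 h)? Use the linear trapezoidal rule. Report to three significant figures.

AUC = 5.82 mcg/mL·h

Trapezoidal AUC_0→7:
  [0→1]: (0.00+1.69)/2 × 1 = 0.845
  [1→3]: (1.69+1.00)/2 × 2 = 2.69
  [3→3.5]: (1.00+0.84)/2 × 0.5 = 0.46
  [3.5→6.5]: (0.84+0.29)/2 × 3 = 1.695
  [6.5→6.75]: (0.29+0.26)/2 × 0.25 = 0.06875
  [6.75→7]: (0.26+0.24)/2 × 0.25 = 0.0625
  Sum = 5.82125 mcg/mL·h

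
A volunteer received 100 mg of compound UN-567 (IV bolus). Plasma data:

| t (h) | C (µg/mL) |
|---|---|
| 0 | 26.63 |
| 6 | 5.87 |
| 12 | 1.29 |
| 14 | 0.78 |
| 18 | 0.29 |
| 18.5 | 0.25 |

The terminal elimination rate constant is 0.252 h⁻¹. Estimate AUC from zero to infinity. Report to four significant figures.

AUC = 124.3 µg/mL·h

Trapezoidal AUC_0→18.5:
  [0→6]: (26.63+5.87)/2 × 6 = 97.5
  [6→12]: (5.87+1.29)/2 × 6 = 21.48
  [12→14]: (1.29+0.78)/2 × 2 = 2.07
  [14→18]: (0.78+0.29)/2 × 4 = 2.14
  [18→18.5]: (0.29+0.25)/2 × 0.5 = 0.135
  Sum = 123.325 µg/mL·h
Extrapolated tail: C_last / k_e = 0.25 / 0.252 = 0.992
AUC_0→∞ = 123.325 + 0.992 = 124.317 µg/mL·h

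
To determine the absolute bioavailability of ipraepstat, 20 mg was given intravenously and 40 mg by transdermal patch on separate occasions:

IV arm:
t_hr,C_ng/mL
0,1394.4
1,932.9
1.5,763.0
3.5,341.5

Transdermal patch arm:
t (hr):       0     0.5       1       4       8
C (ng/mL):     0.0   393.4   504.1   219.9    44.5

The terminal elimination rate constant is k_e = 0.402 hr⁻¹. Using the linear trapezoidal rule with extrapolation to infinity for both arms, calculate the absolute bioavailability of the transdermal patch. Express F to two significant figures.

F = 0.29

Trapezoidal AUC_0→3.5 (IV):
  [0→1]: (1394.4+932.9)/2 × 1 = 1163.65
  [1→1.5]: (932.9+763.0)/2 × 0.5 = 423.975
  [1.5→3.5]: (763.0+341.5)/2 × 2 = 1104.5
  Sum = 2692.125 ng/mL·hr
IV tail: 341.5/0.402 = 849.502; AUC_iv,0→∞ = 2692.125 + 849.502 = 3541.627 ng/mL·hr
Trapezoidal AUC_0→8 (transdermal patch):
  [0→0.5]: (0.0+393.4)/2 × 0.5 = 98.35
  [0.5→1]: (393.4+504.1)/2 × 0.5 = 224.375
  [1→4]: (504.1+219.9)/2 × 3 = 1086.0
  [4→8]: (219.9+44.5)/2 × 4 = 528.8
  Sum = 1937.525 ng/mL·hr
transdermal patch tail: 44.5/0.402 = 110.697; AUC_ev,0→∞ = 1937.525 + 110.697 = 2048.222 ng/mL·hr
F = (AUC_ev/D_ev)/(AUC_iv/D_iv) = (2048.222/40)/(3541.627/20) = 51.20555/177.08135 = 0.2892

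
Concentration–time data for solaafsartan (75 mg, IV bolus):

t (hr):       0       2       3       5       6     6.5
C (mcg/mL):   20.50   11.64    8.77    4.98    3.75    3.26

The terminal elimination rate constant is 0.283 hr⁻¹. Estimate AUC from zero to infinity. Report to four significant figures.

AUC = 73.73 mcg/mL·hr

Trapezoidal AUC_0→6.5:
  [0→2]: (20.50+11.64)/2 × 2 = 32.14
  [2→3]: (11.64+8.77)/2 × 1 = 10.205
  [3→5]: (8.77+4.98)/2 × 2 = 13.75
  [5→6]: (4.98+3.75)/2 × 1 = 4.365
  [6→6.5]: (3.75+3.26)/2 × 0.5 = 1.7525
  Sum = 62.2125 mcg/mL·hr
Extrapolated tail: C_last / k_e = 3.26 / 0.283 = 11.519
AUC_0→∞ = 62.2125 + 11.519 = 73.7315 mcg/mL·hr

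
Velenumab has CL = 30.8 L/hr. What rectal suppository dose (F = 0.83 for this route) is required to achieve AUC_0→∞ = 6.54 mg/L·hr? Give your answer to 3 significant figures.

Dose = 243 mg

Dose = CL × AUC_0→∞ / F
     = 30.8 × 6.54 / 0.83 = 242.689 mg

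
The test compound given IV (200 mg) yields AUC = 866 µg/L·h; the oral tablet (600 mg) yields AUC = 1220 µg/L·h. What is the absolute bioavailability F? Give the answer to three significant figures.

F = 0.470

F = (AUC_ev / D_ev) / (AUC_iv / D_iv)
  = (1220/600) / (866/200)
  = 2.03333 / 4.33 = 0.4696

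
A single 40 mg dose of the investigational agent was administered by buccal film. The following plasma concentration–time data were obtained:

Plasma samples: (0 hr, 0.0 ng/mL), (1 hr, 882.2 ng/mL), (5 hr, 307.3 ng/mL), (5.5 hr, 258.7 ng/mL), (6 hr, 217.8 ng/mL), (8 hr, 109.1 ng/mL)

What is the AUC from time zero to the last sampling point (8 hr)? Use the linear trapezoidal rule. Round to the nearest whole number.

AUC = 3408 ng/mL·hr

Trapezoidal AUC_0→8:
  [0→1]: (0.0+882.2)/2 × 1 = 441.1
  [1→5]: (882.2+307.3)/2 × 4 = 2379.0
  [5→5.5]: (307.3+258.7)/2 × 0.5 = 141.5
  [5.5→6]: (258.7+217.8)/2 × 0.5 = 119.125
  [6→8]: (217.8+109.1)/2 × 2 = 326.9
  Sum = 3407.625 ng/mL·hr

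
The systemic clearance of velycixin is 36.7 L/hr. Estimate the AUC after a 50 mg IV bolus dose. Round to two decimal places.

AUC = 1.36 mg/L·hr

AUC_0→∞ = Dose_iv / CL
        = 50 / 36.7 = 1.3624 mg/L·hr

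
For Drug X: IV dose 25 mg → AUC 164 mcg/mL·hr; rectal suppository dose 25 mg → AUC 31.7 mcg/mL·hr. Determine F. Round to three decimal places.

F = 0.193

F = (AUC_ev / D_ev) / (AUC_iv / D_iv)
  = (31.7/25) / (164/25)
  = 1.268 / 6.56 = 0.1933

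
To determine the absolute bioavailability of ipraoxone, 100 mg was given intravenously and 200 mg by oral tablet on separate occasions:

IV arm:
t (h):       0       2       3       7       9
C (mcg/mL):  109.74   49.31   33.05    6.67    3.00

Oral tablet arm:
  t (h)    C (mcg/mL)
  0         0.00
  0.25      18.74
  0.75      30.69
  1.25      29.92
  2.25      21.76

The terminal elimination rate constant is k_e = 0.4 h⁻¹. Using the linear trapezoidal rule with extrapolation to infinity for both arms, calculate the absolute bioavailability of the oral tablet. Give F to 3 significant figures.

Trapezoidal AUC_0→9 (IV):
  [0→2]: (109.74+49.31)/2 × 2 = 159.05
  [2→3]: (49.31+33.05)/2 × 1 = 41.18
  [3→7]: (33.05+6.67)/2 × 4 = 79.44
  [7→9]: (6.67+3.00)/2 × 2 = 9.67
  Sum = 289.34 mcg/mL·h
IV tail: 3.00/0.4 = 7.500; AUC_iv,0→∞ = 289.34 + 7.500 = 296.84 mcg/mL·h
Trapezoidal AUC_0→2.25 (oral tablet):
  [0→0.25]: (0.00+18.74)/2 × 0.25 = 2.3425
  [0.25→0.75]: (18.74+30.69)/2 × 0.5 = 12.3575
  [0.75→1.25]: (30.69+29.92)/2 × 0.5 = 15.1525
  [1.25→2.25]: (29.92+21.76)/2 × 1 = 25.84
  Sum = 55.6925 mcg/mL·h
oral tablet tail: 21.76/0.4 = 54.400; AUC_ev,0→∞ = 55.6925 + 54.400 = 110.0925 mcg/mL·h
F = (AUC_ev/D_ev)/(AUC_iv/D_iv) = (110.0925/200)/(296.84/100) = 0.5504625/2.9684 = 0.1854

F = 0.185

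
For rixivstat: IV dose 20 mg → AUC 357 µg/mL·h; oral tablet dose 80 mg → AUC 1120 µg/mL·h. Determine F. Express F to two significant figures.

F = 0.78

F = (AUC_ev / D_ev) / (AUC_iv / D_iv)
  = (1120/80) / (357/20)
  = 14 / 17.85 = 0.7843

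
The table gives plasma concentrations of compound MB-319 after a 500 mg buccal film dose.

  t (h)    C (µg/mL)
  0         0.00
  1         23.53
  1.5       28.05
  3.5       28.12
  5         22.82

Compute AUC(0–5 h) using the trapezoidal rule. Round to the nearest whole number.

AUC = 119 µg/mL·h

Trapezoidal AUC_0→5:
  [0→1]: (0.00+23.53)/2 × 1 = 11.765
  [1→1.5]: (23.53+28.05)/2 × 0.5 = 12.895
  [1.5→3.5]: (28.05+28.12)/2 × 2 = 56.17
  [3.5→5]: (28.12+22.82)/2 × 1.5 = 38.205
  Sum = 119.035 µg/mL·h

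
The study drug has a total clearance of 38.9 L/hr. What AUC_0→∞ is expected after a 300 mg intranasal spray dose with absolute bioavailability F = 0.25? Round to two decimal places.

AUC_0→∞ = F × Dose / CL
        = 0.25 × 300 / 38.9 = 1.92802 mg/L·hr

AUC = 1.93 mg/L·hr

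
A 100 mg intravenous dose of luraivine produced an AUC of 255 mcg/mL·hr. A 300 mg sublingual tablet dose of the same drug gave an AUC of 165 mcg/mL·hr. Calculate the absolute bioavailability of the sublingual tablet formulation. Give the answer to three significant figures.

F = 0.216

F = (AUC_ev / D_ev) / (AUC_iv / D_iv)
  = (165/300) / (255/100)
  = 0.55 / 2.55 = 0.2157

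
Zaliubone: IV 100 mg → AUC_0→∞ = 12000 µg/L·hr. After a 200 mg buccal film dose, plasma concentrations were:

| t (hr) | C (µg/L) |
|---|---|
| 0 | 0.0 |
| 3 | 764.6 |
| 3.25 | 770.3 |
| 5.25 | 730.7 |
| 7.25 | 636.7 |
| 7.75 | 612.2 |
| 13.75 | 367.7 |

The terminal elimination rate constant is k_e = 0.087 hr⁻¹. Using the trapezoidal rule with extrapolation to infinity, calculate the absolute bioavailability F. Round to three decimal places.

Trapezoidal AUC_0→13.75 (buccal film):
  [0→3]: (0.0+764.6)/2 × 3 = 1146.9
  [3→3.25]: (764.6+770.3)/2 × 0.25 = 191.8625
  [3.25→5.25]: (770.3+730.7)/2 × 2 = 1501.0
  [5.25→7.25]: (730.7+636.7)/2 × 2 = 1367.4
  [7.25→7.75]: (636.7+612.2)/2 × 0.5 = 312.225
  [7.75→13.75]: (612.2+367.7)/2 × 6 = 2939.7
  Sum = 7459.0875 µg/L·hr
Tail: C_last/k_e = 367.7/0.087 = 4226.437
AUC_0→∞ (buccal film) = 7459.0875 + 4226.437 = 11685.5245 µg/L·hr
F = (AUC_ev/D_ev)/(AUC_iv/D_iv) = (11685.5245/200)/(12000/100) = 58.4276/120 = 0.4869

F = 0.487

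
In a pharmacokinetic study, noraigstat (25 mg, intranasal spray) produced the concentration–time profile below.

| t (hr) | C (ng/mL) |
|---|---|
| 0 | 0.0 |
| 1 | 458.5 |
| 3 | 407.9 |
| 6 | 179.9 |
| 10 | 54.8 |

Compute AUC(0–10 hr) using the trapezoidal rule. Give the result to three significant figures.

Trapezoidal AUC_0→10:
  [0→1]: (0.0+458.5)/2 × 1 = 229.25
  [1→3]: (458.5+407.9)/2 × 2 = 866.4
  [3→6]: (407.9+179.9)/2 × 3 = 881.7
  [6→10]: (179.9+54.8)/2 × 4 = 469.4
  Sum = 2446.75 ng/mL·hr

AUC = 2450 ng/mL·hr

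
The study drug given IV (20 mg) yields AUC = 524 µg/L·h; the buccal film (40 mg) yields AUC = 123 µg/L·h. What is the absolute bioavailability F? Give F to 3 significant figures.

F = (AUC_ev / D_ev) / (AUC_iv / D_iv)
  = (123/40) / (524/20)
  = 3.075 / 26.2 = 0.1174

F = 0.117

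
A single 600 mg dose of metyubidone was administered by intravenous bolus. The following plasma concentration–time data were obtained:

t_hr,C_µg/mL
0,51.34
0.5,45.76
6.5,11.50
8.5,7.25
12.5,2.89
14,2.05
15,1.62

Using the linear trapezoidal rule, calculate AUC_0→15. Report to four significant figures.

Trapezoidal AUC_0→15:
  [0→0.5]: (51.34+45.76)/2 × 0.5 = 24.275
  [0.5→6.5]: (45.76+11.50)/2 × 6 = 171.78
  [6.5→8.5]: (11.50+7.25)/2 × 2 = 18.75
  [8.5→12.5]: (7.25+2.89)/2 × 4 = 20.28
  [12.5→14]: (2.89+2.05)/2 × 1.5 = 3.705
  [14→15]: (2.05+1.62)/2 × 1 = 1.835
  Sum = 240.625 µg/mL·hr

AUC = 240.6 µg/mL·hr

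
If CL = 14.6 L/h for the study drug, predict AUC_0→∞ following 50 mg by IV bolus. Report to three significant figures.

AUC_0→∞ = Dose_iv / CL
        = 50 / 14.6 = 3.42466 mg/L·h

AUC = 3.42 mg/L·h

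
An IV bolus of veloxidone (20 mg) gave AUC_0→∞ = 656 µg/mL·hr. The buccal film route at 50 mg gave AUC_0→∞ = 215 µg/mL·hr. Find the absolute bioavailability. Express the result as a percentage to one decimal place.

F = (AUC_ev / D_ev) / (AUC_iv / D_iv)
  = (215/50) / (656/20)
  = 4.3 / 32.8 = 0.1311
  = 13.11%

F = 13.1%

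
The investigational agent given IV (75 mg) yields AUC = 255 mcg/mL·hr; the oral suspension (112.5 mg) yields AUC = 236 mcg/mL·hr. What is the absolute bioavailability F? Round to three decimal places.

F = 0.617

F = (AUC_ev / D_ev) / (AUC_iv / D_iv)
  = (236/112.5) / (255/75)
  = 2.09778 / 3.4 = 0.6170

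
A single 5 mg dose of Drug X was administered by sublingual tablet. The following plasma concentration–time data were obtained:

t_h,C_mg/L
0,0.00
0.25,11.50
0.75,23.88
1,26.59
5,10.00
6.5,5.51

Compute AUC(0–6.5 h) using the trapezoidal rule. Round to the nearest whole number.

Trapezoidal AUC_0→6.5:
  [0→0.25]: (0.00+11.50)/2 × 0.25 = 1.4375
  [0.25→0.75]: (11.50+23.88)/2 × 0.5 = 8.845
  [0.75→1]: (23.88+26.59)/2 × 0.25 = 6.30875
  [1→5]: (26.59+10.00)/2 × 4 = 73.18
  [5→6.5]: (10.00+5.51)/2 × 1.5 = 11.6325
  Sum = 101.40375 mg/L·h

AUC = 101 mg/L·h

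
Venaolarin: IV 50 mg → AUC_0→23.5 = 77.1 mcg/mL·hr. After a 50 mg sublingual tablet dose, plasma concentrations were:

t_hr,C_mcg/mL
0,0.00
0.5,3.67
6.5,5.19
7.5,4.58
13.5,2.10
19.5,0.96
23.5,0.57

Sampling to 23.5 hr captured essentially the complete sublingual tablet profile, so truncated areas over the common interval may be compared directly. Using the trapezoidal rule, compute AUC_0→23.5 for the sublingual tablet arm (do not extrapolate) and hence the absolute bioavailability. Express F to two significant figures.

Trapezoidal AUC_0→23.5 (sublingual tablet):
  [0→0.5]: (0.00+3.67)/2 × 0.5 = 0.9175
  [0.5→6.5]: (3.67+5.19)/2 × 6 = 26.58
  [6.5→7.5]: (5.19+4.58)/2 × 1 = 4.885
  [7.5→13.5]: (4.58+2.10)/2 × 6 = 20.04
  [13.5→19.5]: (2.10+0.96)/2 × 6 = 9.18
  [19.5→23.5]: (0.96+0.57)/2 × 4 = 3.06
  Sum = 64.6625 mcg/mL·hr
F = (AUC_ev/D_ev)/(AUC_iv/D_iv) = (64.6625/50)/(77.1/50) = 1.29325/1.542 = 0.8387

F = 0.84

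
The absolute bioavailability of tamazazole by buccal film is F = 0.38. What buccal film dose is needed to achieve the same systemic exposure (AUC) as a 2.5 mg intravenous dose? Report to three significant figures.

For equal systemic exposure: F × D_ev = D_iv
D_ev = D_iv / F = 2.5 / 0.38 = 6.57895 mg

D_buccal = 6.58 mg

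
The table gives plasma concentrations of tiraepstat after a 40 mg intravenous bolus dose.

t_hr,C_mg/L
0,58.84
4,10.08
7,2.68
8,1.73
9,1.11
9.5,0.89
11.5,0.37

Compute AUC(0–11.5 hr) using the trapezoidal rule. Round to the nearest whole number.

AUC = 162 mg/L·hr

Trapezoidal AUC_0→11.5:
  [0→4]: (58.84+10.08)/2 × 4 = 137.84
  [4→7]: (10.08+2.68)/2 × 3 = 19.14
  [7→8]: (2.68+1.73)/2 × 1 = 2.205
  [8→9]: (1.73+1.11)/2 × 1 = 1.42
  [9→9.5]: (1.11+0.89)/2 × 0.5 = 0.5
  [9.5→11.5]: (0.89+0.37)/2 × 2 = 1.26
  Sum = 162.365 mg/L·hr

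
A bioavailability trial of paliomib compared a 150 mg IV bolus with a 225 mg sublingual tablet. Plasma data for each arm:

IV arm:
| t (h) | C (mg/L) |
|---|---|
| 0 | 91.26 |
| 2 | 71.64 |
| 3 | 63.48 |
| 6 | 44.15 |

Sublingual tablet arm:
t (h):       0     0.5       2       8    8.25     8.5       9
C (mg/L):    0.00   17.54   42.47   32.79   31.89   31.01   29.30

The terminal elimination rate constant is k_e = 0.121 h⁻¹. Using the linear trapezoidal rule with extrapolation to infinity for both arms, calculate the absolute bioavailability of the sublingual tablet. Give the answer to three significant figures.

F = 0.483

Trapezoidal AUC_0→6 (IV):
  [0→2]: (91.26+71.64)/2 × 2 = 162.9
  [2→3]: (71.64+63.48)/2 × 1 = 67.56
  [3→6]: (63.48+44.15)/2 × 3 = 161.445
  Sum = 391.905 mg/L·h
IV tail: 44.15/0.121 = 364.876; AUC_iv,0→∞ = 391.905 + 364.876 = 756.781 mg/L·h
Trapezoidal AUC_0→9 (sublingual tablet):
  [0→0.5]: (0.00+17.54)/2 × 0.5 = 4.385
  [0.5→2]: (17.54+42.47)/2 × 1.5 = 45.0075
  [2→8]: (42.47+32.79)/2 × 6 = 225.78
  [8→8.25]: (32.79+31.89)/2 × 0.25 = 8.085
  [8.25→8.5]: (31.89+31.01)/2 × 0.25 = 7.8625
  [8.5→9]: (31.01+29.30)/2 × 0.5 = 15.0775
  Sum = 306.1975 mg/L·h
sublingual tablet tail: 29.30/0.121 = 242.149; AUC_ev,0→∞ = 306.1975 + 242.149 = 548.3465 mg/L·h
F = (AUC_ev/D_ev)/(AUC_iv/D_iv) = (548.3465/225)/(756.781/150) = 2.4371/5.04521 = 0.4831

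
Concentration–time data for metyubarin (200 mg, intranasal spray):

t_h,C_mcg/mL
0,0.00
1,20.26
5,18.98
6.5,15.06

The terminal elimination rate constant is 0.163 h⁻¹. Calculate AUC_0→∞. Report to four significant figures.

AUC = 206.5 mcg/mL·h

Trapezoidal AUC_0→6.5:
  [0→1]: (0.00+20.26)/2 × 1 = 10.13
  [1→5]: (20.26+18.98)/2 × 4 = 78.48
  [5→6.5]: (18.98+15.06)/2 × 1.5 = 25.53
  Sum = 114.14 mcg/mL·h
Extrapolated tail: C_last / k_e = 15.06 / 0.163 = 92.393
AUC_0→∞ = 114.14 + 92.393 = 206.533 mcg/mL·h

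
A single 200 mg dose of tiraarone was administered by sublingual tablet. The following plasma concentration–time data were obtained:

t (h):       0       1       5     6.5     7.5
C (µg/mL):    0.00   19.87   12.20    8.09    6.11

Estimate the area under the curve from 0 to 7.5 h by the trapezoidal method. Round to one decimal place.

AUC = 96.4 µg/mL·h

Trapezoidal AUC_0→7.5:
  [0→1]: (0.00+19.87)/2 × 1 = 9.935
  [1→5]: (19.87+12.20)/2 × 4 = 64.14
  [5→6.5]: (12.20+8.09)/2 × 1.5 = 15.2175
  [6.5→7.5]: (8.09+6.11)/2 × 1 = 7.1
  Sum = 96.3925 µg/mL·h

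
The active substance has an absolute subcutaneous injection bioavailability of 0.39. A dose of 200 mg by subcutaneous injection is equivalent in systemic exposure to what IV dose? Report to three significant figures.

D_iv = 78.0 mg

Systemic exposure from an extravascular dose = F × D_ev, so the equivalent IV dose is F × D_ev.
D_iv = F × D_ev = 0.39 × 200 = 78 mg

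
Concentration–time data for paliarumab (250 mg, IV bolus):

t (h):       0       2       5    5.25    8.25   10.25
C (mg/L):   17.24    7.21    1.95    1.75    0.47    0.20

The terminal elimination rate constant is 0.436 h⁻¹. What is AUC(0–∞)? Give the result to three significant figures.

Trapezoidal AUC_0→10.25:
  [0→2]: (17.24+7.21)/2 × 2 = 24.45
  [2→5]: (7.21+1.95)/2 × 3 = 13.74
  [5→5.25]: (1.95+1.75)/2 × 0.25 = 0.4625
  [5.25→8.25]: (1.75+0.47)/2 × 3 = 3.33
  [8.25→10.25]: (0.47+0.20)/2 × 2 = 0.67
  Sum = 42.6525 mg/L·h
Extrapolated tail: C_last / k_e = 0.20 / 0.436 = 0.459
AUC_0→∞ = 42.6525 + 0.459 = 43.1115 mg/L·h

AUC = 43.1 mg/L·h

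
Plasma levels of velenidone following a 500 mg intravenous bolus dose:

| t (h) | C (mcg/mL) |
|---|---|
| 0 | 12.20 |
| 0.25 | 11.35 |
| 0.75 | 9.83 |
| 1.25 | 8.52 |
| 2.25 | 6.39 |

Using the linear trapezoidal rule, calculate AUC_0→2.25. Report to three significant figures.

Trapezoidal AUC_0→2.25:
  [0→0.25]: (12.20+11.35)/2 × 0.25 = 2.94375
  [0.25→0.75]: (11.35+9.83)/2 × 0.5 = 5.295
  [0.75→1.25]: (9.83+8.52)/2 × 0.5 = 4.5875
  [1.25→2.25]: (8.52+6.39)/2 × 1 = 7.455
  Sum = 20.28125 mcg/mL·h

AUC = 20.3 mcg/mL·h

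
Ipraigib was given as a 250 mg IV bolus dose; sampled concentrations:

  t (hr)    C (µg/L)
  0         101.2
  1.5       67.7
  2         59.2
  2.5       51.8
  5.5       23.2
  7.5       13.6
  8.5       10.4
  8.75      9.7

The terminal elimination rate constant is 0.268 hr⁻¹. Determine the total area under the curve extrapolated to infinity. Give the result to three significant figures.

AUC = 386 µg/L·hr

Trapezoidal AUC_0→8.75:
  [0→1.5]: (101.2+67.7)/2 × 1.5 = 126.675
  [1.5→2]: (67.7+59.2)/2 × 0.5 = 31.725
  [2→2.5]: (59.2+51.8)/2 × 0.5 = 27.75
  [2.5→5.5]: (51.8+23.2)/2 × 3 = 112.5
  [5.5→7.5]: (23.2+13.6)/2 × 2 = 36.8
  [7.5→8.5]: (13.6+10.4)/2 × 1 = 12.0
  [8.5→8.75]: (10.4+9.7)/2 × 0.25 = 2.5125
  Sum = 349.9625 µg/L·hr
Extrapolated tail: C_last / k_e = 9.7 / 0.268 = 36.194
AUC_0→∞ = 349.9625 + 36.194 = 386.1565 µg/L·hr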